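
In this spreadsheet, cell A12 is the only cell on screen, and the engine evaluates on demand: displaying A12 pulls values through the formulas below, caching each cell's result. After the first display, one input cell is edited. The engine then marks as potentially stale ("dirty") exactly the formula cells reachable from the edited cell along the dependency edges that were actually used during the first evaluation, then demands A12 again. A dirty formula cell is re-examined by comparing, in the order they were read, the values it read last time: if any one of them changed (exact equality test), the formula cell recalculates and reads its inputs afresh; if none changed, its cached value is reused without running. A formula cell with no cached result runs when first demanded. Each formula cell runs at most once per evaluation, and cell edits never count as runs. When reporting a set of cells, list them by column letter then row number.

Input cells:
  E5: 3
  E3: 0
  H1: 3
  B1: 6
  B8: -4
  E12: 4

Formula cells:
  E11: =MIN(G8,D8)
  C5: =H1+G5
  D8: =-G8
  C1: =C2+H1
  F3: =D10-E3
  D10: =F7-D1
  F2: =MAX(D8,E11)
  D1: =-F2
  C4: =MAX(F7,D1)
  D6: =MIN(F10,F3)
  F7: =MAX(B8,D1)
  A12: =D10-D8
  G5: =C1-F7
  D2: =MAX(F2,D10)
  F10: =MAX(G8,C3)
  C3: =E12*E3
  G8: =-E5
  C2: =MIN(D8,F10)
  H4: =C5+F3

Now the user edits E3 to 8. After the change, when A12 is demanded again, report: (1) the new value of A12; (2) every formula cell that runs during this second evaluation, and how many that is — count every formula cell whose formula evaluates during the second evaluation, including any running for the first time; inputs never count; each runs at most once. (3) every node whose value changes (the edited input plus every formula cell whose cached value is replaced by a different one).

A12 now evaluates to -3.
Run set: none (0 run).
Changed values: E3.
The important point: nothing the output needs ever reads E3, so the edit is invisible to it.

Initial pass — values computed on the first demand:
  G8 = -(3) = -3
  D8 = -(-3) = 3
  E11 = MIN(-3, 3) = -3
  F2 = MAX(3, -3) = 3
  D1 = -(3) = -3
  F7 = MAX(-4, -3) = -3
  D10 = -3 - -3 = 0
  A12 = 0 - 3 = -3

Second demand — change propagation:
  no demanded computation ever read E3, so the edit dirties nothing and nothing runs.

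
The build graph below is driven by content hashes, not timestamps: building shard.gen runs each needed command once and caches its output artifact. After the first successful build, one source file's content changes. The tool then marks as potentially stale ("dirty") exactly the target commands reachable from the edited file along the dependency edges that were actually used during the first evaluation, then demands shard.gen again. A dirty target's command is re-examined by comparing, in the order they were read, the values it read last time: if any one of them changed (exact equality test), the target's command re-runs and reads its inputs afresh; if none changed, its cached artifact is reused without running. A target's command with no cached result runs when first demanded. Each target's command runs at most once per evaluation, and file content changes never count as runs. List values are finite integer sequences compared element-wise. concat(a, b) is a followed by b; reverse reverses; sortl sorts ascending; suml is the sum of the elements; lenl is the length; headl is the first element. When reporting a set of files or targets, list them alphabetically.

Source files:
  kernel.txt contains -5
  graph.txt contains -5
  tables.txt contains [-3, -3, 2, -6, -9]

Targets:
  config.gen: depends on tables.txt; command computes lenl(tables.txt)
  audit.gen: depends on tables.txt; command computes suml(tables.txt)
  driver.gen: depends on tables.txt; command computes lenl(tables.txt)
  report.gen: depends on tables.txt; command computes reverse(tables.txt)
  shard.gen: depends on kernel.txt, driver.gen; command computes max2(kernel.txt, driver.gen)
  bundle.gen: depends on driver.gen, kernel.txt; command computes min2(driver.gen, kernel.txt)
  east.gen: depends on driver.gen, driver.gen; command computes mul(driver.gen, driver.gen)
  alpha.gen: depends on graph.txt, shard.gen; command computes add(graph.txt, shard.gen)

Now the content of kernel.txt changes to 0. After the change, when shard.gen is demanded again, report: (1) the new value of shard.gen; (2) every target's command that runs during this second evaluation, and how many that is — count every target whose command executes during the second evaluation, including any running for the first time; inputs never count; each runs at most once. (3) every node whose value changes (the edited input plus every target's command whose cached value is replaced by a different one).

shard.gen now evaluates to 5.
Run set: shard.gen (1 run).
Changed values: kernel.txt.

Initial pass — values computed on the first demand:
  driver.gen = lenl([-3, -3, 2, -6, -9]) = 5
  shard.gen = max2(-5, 5) = 5

Second demand — change propagation:
  shard.gen: re-runs because kernel.txt -5->0; new result 5 (unchanged).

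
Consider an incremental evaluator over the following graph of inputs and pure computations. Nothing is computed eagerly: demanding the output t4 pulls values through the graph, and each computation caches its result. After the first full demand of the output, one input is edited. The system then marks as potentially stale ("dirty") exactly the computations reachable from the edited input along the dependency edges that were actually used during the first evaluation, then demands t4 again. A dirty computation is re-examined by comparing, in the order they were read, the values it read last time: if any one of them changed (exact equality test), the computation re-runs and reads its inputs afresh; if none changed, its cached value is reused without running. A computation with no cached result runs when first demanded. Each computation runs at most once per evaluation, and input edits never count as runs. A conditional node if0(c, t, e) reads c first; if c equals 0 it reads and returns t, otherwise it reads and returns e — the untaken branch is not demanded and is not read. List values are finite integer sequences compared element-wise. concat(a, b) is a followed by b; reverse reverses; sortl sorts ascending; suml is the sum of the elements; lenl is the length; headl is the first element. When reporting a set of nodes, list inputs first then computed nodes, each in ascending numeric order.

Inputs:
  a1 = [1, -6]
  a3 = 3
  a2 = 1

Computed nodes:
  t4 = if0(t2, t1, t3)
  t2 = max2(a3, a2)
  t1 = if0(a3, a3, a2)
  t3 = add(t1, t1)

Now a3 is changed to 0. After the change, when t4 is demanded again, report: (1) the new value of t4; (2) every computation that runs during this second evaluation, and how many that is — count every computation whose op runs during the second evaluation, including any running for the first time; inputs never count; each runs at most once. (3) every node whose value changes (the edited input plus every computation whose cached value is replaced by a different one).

t4 now evaluates to 0.
Run set: t1, t2, t3, t4 (4 run).
Changed values: a3, t1, t2, t3, t4.

Initial pass — values computed on the first demand:
  t1 = if0(a3=3 -> else branch a2) = 1
  t2 = max2(3, 1) = 3
  t3 = add(1, 1) = 2
  t4 = if0(t2=3 -> else branch t3) = 2

Second demand — change propagation:
  t1: re-runs because a3 3->0; new result 0.
  t2: re-runs because a3 3->0; new result 1.
  t3: re-runs because t1 1->0; t1 1->0; new result 0.
  t4: re-runs because t2 3->1; t3 2->0; new result 0.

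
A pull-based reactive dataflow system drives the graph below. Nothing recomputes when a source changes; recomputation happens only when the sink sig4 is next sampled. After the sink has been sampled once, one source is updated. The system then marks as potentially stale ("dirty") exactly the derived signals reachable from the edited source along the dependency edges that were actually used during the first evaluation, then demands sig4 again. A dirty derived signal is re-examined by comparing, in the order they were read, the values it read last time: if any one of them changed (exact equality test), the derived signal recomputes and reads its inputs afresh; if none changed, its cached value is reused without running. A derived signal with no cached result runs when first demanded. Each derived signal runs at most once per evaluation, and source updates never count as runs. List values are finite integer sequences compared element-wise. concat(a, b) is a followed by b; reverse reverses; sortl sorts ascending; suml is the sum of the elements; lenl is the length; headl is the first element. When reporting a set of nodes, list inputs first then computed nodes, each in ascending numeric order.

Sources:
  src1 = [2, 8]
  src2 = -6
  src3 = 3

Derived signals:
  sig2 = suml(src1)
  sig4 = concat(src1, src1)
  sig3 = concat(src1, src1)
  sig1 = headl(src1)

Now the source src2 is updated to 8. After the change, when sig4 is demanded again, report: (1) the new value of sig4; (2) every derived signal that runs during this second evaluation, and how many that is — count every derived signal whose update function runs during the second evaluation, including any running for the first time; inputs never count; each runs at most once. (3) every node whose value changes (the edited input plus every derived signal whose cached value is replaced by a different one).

First evaluation (everything demanded from the output):
  sig4 = concat([2, 8], [2, 8]) = [2, 8, 2, 8]

Propagation after the edit:
  src2 feeds no computation that the output demands — nothing is marked dirty and nothing runs.

Key observation: src2 is never demanded by the output, so the edit triggers no recomputation at all.

New value of sig4: [2, 8, 2, 8].
Derived signals that run: none — 0 in total.
Values that change: src2.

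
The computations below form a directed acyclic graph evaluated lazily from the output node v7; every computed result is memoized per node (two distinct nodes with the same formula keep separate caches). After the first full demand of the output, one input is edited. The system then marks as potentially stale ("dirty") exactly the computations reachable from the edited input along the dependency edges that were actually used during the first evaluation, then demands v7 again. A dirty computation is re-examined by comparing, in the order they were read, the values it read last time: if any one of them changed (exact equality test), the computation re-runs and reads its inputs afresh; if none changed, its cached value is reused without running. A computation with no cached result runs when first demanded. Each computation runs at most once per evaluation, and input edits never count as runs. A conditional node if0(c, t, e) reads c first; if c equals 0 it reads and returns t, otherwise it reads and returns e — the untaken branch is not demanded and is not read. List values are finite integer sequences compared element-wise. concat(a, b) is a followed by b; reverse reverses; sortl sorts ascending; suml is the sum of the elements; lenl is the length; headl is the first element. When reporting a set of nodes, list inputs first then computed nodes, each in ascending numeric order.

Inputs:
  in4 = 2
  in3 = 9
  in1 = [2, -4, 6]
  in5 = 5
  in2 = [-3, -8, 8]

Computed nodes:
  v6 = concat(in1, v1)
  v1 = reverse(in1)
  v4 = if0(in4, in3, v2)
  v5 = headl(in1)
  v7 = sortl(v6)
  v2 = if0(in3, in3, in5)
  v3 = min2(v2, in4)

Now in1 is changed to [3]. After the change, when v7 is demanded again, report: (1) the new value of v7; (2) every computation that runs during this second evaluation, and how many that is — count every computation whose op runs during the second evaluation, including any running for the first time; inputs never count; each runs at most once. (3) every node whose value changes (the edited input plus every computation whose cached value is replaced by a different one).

First demand of the output computes:
  v1 = reverse([2, -4, 6]) = [6, -4, 2]
  v6 = concat([2, -4, 6], [6, -4, 2]) = [2, -4, 6, 6, -4, 2]
  v7 = sortl([2, -4, 6, 6, -4, 2]) = [-4, -4, 2, 2, 6, 6]

After the edit, cleaning proceeds:
  v1: a read changed (in1 [2, -4, 6]->[3]) — executes, giving [3].
  v6: a read changed (in1 [2, -4, 6]->[3]; v1 [6, -4, 2]->[3]) — executes, giving [3, 3].
  v7: a read changed (v6 [2, -4, 6, 6, -4, 2]->[3, 3]) — executes, giving [3, 3].

Demanding v7 again yields [3, 3].
3 computations run: v1, v6, v7.
The nodes whose values change: in1, v1, v6, v7.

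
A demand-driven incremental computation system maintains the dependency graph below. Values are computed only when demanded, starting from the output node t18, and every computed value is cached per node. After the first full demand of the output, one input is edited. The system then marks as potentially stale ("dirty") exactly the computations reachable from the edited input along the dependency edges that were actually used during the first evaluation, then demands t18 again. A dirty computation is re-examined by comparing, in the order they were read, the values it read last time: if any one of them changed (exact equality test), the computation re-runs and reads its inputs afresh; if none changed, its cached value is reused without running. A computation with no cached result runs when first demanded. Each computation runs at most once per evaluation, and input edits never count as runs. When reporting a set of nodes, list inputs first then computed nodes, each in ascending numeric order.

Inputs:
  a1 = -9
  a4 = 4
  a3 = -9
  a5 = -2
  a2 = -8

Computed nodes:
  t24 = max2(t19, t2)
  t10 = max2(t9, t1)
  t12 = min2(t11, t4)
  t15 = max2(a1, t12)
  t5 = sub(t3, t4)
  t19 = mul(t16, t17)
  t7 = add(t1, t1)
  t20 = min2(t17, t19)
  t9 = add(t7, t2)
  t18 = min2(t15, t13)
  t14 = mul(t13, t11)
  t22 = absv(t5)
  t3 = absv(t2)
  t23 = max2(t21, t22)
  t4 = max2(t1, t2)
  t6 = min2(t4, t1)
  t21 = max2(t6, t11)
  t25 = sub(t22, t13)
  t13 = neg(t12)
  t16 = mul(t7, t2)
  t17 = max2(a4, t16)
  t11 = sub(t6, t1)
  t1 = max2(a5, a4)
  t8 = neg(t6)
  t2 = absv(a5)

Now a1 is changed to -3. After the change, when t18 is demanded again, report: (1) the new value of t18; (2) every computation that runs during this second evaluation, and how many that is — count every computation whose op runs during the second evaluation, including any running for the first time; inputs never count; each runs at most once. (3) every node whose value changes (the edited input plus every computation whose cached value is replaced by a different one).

First evaluation (everything demanded from the output):
  t1 = max2(-2, 4) = 4
  t2 = absv(-2) = 2
  t4 = max2(4, 2) = 4
  t6 = min2(4, 4) = 4
  t11 = sub(4, 4) = 0
  t12 = min2(0, 4) = 0
  t13 = neg(0) = 0
  t15 = max2(-9, 0) = 0
  t18 = min2(0, 0) = 0

Propagation after the edit:
  t15: runs — a1 -9->-3; result 0 (same value as before).
  t18: checked — values it read are unchanged (t15 unchanged, t13 unchanged); reused cached 0 without running.

Key observation: the change is absorbed at t15 — it re-runs but produces the same value, and the output's value is unchanged.

New value of t18: 0.
Computations that run: t15 — 1 in total.
Values that change: a1.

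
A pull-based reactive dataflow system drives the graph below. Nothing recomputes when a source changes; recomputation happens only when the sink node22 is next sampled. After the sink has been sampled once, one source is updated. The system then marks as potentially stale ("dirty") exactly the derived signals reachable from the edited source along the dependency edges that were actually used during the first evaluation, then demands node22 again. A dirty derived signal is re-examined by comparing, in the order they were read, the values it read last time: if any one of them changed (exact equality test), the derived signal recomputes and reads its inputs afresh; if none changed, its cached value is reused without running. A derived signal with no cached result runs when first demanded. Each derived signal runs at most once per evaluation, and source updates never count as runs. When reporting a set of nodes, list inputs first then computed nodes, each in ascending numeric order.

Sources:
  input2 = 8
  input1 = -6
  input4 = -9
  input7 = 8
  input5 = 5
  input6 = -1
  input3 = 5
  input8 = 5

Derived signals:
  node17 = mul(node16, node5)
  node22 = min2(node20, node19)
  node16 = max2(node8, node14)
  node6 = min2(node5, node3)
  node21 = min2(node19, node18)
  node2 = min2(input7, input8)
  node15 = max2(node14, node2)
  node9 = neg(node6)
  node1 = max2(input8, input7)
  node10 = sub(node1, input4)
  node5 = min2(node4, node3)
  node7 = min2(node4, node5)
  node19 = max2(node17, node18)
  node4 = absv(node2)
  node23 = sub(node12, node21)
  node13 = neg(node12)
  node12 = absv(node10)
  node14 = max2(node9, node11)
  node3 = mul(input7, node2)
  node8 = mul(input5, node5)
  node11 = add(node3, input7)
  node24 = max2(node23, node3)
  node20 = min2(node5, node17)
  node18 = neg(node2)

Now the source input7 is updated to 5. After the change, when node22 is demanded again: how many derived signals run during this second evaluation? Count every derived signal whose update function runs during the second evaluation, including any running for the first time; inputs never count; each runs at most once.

Derived signals that run: node2, node3, node5, node6, node11, node14, node16, node17, node19, node20, node22 — 11 in total.
Key observation: the cutoff stops propagation at node4 — its inputs' values are unchanged, so it reuses its cache.

First evaluation (everything demanded from the output):
  node2 = min2(8, 5) = 5
  node3 = mul(8, 5) = 40
  node4 = absv(5) = 5
  node5 = min2(5, 40) = 5
  node6 = min2(5, 40) = 5
  node8 = mul(5, 5) = 25
  node9 = neg(5) = -5
  node11 = add(40, 8) = 48
  node14 = max2(-5, 48) = 48
  node16 = max2(25, 48) = 48
  node17 = mul(48, 5) = 240
  node18 = neg(5) = -5
  node19 = max2(240, -5) = 240
  node20 = min2(5, 240) = 5
  node22 = min2(5, 240) = 5

Propagation after the edit:
  node2: runs — input7 8->5; result 5 (same value as before).
  node3: runs — input7 8->5; result 25.
  node4: checked — values it read are unchanged (node2 unchanged); reused cached 5 without running.
  node5: runs — node3 40->25; result 5 (same value as before).
  node6: runs — node3 40->25; result 5 (same value as before).
  node8: checked — values it read are unchanged (input5 unchanged, node5 unchanged); reused cached 25 without running.
  node9: checked — values it read are unchanged (node6 unchanged); reused cached -5 without running.
  node11: runs — node3 40->25; input7 8->5; result 30.
  node14: runs — node11 48->30; result 30.
  node16: runs — node14 48->30; result 30.
  node17: runs — node16 48->30; result 150.
  node18: checked — values it read are unchanged (node2 unchanged); reused cached -5 without running.
  node19: runs — node17 240->150; result 150.
  node20: runs — node17 240->150; result 5 (same value as before).
  node22: runs — node19 240->150; result 5 (same value as before).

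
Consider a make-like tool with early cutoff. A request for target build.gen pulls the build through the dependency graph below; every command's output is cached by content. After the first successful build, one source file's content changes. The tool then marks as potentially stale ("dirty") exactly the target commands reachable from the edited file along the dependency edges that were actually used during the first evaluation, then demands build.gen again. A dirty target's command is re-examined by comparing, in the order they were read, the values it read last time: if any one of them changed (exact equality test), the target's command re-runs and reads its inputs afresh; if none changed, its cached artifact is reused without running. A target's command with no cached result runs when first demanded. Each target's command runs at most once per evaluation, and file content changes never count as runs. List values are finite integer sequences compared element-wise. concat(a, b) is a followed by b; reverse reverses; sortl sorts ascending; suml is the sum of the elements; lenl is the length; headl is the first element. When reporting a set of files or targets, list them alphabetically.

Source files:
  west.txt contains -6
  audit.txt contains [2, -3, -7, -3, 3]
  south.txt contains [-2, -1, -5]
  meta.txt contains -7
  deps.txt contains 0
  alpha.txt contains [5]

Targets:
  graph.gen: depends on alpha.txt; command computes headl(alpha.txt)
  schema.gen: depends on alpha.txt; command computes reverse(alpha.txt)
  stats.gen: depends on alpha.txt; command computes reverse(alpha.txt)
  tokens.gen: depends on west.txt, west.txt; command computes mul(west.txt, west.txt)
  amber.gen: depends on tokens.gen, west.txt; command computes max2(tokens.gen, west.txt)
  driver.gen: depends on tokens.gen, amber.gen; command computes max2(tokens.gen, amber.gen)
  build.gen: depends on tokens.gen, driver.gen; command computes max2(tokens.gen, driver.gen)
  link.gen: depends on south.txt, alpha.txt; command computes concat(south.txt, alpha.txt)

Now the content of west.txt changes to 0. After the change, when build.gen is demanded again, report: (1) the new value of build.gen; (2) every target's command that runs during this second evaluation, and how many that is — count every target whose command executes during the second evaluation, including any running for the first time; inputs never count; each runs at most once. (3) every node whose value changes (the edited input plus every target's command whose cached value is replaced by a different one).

Demanding build.gen again yields 0.
4 target commands run: amber.gen, build.gen, driver.gen, tokens.gen.
The nodes whose values change: amber.gen, build.gen, driver.gen, tokens.gen, west.txt.

First demand of the output computes:
  tokens.gen = mul(-6, -6) = 36
  amber.gen = max2(36, -6) = 36
  driver.gen = max2(36, 36) = 36
  build.gen = max2(36, 36) = 36

After the edit, cleaning proceeds:
  tokens.gen: a read changed (west.txt -6->0; west.txt -6->0) — executes, giving 0.
  amber.gen: a read changed (tokens.gen 36->0; west.txt -6->0) — executes, giving 0.
  driver.gen: a read changed (tokens.gen 36->0; amber.gen 36->0) — executes, giving 0.
  build.gen: a read changed (tokens.gen 36->0; driver.gen 36->0) — executes, giving 0.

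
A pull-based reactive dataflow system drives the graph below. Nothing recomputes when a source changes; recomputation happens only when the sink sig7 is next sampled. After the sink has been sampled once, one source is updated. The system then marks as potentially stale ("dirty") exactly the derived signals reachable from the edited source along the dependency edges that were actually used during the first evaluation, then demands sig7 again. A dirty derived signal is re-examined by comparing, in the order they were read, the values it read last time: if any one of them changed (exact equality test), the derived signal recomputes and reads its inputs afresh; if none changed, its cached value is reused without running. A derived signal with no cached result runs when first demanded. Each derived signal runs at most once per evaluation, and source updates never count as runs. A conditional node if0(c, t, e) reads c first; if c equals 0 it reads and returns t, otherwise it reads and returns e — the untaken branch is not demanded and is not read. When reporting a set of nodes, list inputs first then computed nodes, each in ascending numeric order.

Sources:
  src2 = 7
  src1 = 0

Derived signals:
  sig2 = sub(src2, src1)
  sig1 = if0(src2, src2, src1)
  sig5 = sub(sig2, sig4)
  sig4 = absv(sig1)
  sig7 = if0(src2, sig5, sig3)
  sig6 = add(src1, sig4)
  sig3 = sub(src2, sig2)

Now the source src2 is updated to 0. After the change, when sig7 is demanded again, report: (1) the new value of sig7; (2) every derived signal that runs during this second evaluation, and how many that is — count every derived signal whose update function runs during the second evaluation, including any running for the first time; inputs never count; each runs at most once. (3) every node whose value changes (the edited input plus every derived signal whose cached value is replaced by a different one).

First evaluation (everything demanded from the output):
  sig2 = sub(7, 0) = 7
  sig3 = sub(7, 7) = 0
  sig7 = if0(src2=7 -> else branch sig3) = 0

Propagation after the edit:
  sig1: demanded for the first time — runs, produces 0.
  sig2: runs — src2 7->0; result 0.
  sig3: marked dirty but never re-examined — demand shifted away from it.
  sig4: demanded for the first time — runs, produces 0.
  sig5: demanded for the first time — runs, produces 0.
  sig7: runs — src2 7->0; result 0 (same value as before).

Key observation: a condition flipped, so demand moved to the other branch — sig3 is never re-examined.

New value of sig7: 0.
Derived signals that run: sig1, sig2, sig4, sig5, sig7 — 5 in total.
Values that change: src2, sig2.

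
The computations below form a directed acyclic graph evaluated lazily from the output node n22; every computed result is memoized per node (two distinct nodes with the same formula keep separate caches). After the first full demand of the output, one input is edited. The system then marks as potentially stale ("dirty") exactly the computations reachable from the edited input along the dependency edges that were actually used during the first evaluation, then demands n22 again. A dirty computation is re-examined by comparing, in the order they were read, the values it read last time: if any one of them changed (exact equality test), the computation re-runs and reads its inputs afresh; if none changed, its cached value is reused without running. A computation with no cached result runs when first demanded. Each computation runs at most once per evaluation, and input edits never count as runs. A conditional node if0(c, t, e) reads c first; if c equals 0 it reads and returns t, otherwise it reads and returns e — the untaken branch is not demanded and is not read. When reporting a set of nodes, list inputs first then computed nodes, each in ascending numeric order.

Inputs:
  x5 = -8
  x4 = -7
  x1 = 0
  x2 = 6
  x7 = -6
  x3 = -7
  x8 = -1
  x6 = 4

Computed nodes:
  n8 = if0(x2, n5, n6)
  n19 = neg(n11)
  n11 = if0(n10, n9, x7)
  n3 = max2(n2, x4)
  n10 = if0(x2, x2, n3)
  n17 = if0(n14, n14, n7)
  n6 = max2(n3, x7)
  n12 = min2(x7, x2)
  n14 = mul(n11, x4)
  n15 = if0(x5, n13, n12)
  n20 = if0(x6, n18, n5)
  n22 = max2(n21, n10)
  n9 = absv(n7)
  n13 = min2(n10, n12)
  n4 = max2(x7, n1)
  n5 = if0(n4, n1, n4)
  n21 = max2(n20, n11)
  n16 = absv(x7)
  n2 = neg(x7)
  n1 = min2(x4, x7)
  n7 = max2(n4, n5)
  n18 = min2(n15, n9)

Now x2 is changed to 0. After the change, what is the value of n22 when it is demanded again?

First demand of the output computes:
  n1 = min2(-7, -6) = -7
  n2 = neg(-6) = 6
  n3 = max2(6, -7) = 6
  n4 = max2(-6, -7) = -6
  n5 = if0(n4=-6 -> else branch n4) = -6
  n10 = if0(x2=6 -> else branch n3) = 6
  n11 = if0(n10=6 -> else branch x7) = -6
  n20 = if0(x6=4 -> else branch n5) = -6
  n21 = max2(-6, -6) = -6
  n22 = max2(-6, 6) = 6

After the edit, cleaning proceeds:
  n7: had never run; runs now, result -6.
  n9: had never run; runs now, result 6.
  n10: a read changed (x2 6->0) — executes, giving 0.
  n11: a read changed (n10 6->0) — executes, giving 6.
  n21: a read changed (n11 -6->6) — executes, giving 6.
  n22: a read changed (n21 -6->6; n10 6->0) — executes, giving 6 — identical to its old value.

Note the branch switch — n7, n9 had no cache and run now for the first time.

Demanding n22 again yields 6.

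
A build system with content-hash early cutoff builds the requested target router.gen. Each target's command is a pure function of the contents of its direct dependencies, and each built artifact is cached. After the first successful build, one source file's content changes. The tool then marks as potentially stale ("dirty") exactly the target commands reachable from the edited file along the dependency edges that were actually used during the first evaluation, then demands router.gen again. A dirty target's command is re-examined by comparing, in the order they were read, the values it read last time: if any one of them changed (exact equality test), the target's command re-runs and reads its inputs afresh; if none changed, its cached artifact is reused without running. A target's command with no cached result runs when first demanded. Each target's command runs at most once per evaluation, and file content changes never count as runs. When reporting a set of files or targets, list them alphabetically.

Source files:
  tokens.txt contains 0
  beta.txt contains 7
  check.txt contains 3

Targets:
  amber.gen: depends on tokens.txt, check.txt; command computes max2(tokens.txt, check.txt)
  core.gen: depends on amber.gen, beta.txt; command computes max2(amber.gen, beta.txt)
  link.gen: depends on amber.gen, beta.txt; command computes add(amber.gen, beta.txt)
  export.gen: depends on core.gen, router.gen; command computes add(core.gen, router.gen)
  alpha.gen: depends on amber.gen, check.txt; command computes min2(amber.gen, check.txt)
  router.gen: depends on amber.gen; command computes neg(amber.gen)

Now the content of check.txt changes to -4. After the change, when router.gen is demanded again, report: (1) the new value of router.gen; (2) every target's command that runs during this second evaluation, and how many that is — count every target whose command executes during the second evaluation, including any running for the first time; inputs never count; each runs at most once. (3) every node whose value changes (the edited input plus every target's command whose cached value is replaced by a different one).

New value of router.gen: 0.
Target commands that run: amber.gen, router.gen — 2 in total.
Values that change: amber.gen, check.txt, router.gen.

First evaluation (everything demanded from the output):
  amber.gen = max2(0, 3) = 3
  router.gen = neg(3) = -3

Propagation after the edit:
  amber.gen: runs — check.txt 3->-4; result 0.
  router.gen: runs — amber.gen 3->0; result 0.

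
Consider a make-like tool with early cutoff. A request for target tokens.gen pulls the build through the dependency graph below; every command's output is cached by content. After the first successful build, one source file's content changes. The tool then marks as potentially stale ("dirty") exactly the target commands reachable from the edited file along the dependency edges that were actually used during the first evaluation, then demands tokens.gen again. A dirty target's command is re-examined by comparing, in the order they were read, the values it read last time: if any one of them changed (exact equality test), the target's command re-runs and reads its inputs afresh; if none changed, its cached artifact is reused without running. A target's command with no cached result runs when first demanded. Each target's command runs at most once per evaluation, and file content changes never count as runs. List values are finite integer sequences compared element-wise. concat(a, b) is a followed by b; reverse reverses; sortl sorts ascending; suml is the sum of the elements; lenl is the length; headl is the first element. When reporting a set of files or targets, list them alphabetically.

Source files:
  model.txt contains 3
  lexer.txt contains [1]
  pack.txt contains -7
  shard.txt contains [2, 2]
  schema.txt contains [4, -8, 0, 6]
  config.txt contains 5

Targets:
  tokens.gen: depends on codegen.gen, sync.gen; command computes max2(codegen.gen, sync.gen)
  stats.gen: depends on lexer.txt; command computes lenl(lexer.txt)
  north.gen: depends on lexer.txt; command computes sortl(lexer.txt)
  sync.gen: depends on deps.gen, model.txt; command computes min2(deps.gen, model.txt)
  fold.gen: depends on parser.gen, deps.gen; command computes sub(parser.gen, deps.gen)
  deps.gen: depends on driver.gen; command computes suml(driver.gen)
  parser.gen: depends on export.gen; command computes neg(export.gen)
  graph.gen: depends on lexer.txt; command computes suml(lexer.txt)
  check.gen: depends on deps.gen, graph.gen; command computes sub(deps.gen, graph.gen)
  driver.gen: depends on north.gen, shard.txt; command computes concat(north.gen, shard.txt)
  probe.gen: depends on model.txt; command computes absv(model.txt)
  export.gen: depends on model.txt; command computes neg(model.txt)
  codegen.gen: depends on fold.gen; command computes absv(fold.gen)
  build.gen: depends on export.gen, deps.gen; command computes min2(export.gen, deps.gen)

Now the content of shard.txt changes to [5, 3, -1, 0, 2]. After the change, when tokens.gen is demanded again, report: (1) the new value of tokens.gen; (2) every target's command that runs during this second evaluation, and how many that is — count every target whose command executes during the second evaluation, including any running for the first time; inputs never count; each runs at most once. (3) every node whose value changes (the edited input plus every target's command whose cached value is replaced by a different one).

Demanding tokens.gen again yields 7.
6 target commands run: codegen.gen, deps.gen, driver.gen, fold.gen, sync.gen, tokens.gen.
The nodes whose values change: codegen.gen, deps.gen, driver.gen, fold.gen, shard.txt, tokens.gen.

First demand of the output computes:
  export.gen = neg(3) = -3
  north.gen = sortl([1]) = [1]
  driver.gen = concat([1], [2, 2]) = [1, 2, 2]
  deps.gen = suml([1, 2, 2]) = 5
  parser.gen = neg(-3) = 3
  fold.gen = sub(3, 5) = -2
  codegen.gen = absv(-2) = 2
  sync.gen = min2(5, 3) = 3
  tokens.gen = max2(2, 3) = 3

After the edit, cleaning proceeds:
  driver.gen: a read changed (shard.txt [2, 2]->[5, 3, -1, 0, 2]) — executes, giving [1, 5, 3, -1, 0, 2].
  deps.gen: a read changed (driver.gen [1, 2, 2]->[1, 5, 3, -1, 0, 2]) — executes, giving 10.
  fold.gen: a read changed (deps.gen 5->10) — executes, giving -7.
  codegen.gen: a read changed (fold.gen -2->-7) — executes, giving 7.
  sync.gen: a read changed (deps.gen 5->10) — executes, giving 3 — identical to its old value.
  tokens.gen: a read changed (codegen.gen 2->7) — executes, giving 7.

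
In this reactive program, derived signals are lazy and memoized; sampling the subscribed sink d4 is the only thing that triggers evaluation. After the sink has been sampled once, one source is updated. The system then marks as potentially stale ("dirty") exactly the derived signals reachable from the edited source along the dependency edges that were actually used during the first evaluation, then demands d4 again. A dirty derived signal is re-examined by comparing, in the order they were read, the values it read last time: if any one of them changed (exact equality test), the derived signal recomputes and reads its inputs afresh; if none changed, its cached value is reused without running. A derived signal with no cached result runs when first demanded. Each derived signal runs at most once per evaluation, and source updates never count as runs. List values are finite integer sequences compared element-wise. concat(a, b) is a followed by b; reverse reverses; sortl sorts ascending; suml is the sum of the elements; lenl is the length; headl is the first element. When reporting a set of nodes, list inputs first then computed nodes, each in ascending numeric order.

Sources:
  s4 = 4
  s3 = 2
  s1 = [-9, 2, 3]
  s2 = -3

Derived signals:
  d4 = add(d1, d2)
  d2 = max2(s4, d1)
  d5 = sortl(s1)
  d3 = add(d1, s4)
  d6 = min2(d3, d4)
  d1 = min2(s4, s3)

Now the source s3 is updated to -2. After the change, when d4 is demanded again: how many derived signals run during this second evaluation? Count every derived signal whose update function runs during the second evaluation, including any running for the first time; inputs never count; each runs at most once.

First demand of the output computes:
  d1 = min2(4, 2) = 2
  d2 = max2(4, 2) = 4
  d4 = add(2, 4) = 6

After the edit, cleaning proceeds:
  d1: a read changed (s3 2->-2) — executes, giving -2.
  d2: a read changed (d1 2->-2) — executes, giving 4 — identical to its old value.
  d4: a read changed (d1 2->-2) — executes, giving 2.

3 derived signals run: d1, d2, d4.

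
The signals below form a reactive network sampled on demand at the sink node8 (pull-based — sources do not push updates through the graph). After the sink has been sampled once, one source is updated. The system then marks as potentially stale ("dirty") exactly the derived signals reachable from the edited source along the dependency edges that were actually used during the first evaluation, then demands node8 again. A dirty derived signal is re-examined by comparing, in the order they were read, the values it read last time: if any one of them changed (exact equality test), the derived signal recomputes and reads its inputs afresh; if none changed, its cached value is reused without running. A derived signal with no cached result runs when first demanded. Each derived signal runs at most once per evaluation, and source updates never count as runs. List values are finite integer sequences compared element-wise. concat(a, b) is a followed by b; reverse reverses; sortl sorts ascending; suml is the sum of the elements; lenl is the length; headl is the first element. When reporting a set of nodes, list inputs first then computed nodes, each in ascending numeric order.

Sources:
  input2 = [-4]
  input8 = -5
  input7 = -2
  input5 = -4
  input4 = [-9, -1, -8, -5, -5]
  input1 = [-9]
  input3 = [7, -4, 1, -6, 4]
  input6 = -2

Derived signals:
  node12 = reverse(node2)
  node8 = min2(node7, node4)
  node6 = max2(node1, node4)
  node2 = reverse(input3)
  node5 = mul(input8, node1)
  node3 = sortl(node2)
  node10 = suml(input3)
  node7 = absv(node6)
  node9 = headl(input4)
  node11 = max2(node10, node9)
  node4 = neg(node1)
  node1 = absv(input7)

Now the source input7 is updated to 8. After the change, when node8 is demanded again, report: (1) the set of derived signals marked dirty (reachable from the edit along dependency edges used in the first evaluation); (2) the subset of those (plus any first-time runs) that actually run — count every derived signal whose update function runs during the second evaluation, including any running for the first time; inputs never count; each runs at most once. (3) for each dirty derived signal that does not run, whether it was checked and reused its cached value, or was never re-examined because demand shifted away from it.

Dirty set: node1, node4, node6, node7, node8.
Run set: node1, node4, node6, node7, node8 (5 run).
All dirty derived signals ended up running.

Initial pass — values computed on the first demand:
  node1 = absv(-2) = 2
  node4 = neg(2) = -2
  node6 = max2(2, -2) = 2
  node7 = absv(2) = 2
  node8 = min2(2, -2) = -2

Second demand — change propagation:
  node1: re-runs because input7 -2->8; new result 8.
  node4: re-runs because node1 2->8; new result -8.
  node6: re-runs because node1 2->8; node4 -2->-8; new result 8.
  node7: re-runs because node6 2->8; new result 8.
  node8: re-runs because node7 2->8; node4 -2->-8; new result -8.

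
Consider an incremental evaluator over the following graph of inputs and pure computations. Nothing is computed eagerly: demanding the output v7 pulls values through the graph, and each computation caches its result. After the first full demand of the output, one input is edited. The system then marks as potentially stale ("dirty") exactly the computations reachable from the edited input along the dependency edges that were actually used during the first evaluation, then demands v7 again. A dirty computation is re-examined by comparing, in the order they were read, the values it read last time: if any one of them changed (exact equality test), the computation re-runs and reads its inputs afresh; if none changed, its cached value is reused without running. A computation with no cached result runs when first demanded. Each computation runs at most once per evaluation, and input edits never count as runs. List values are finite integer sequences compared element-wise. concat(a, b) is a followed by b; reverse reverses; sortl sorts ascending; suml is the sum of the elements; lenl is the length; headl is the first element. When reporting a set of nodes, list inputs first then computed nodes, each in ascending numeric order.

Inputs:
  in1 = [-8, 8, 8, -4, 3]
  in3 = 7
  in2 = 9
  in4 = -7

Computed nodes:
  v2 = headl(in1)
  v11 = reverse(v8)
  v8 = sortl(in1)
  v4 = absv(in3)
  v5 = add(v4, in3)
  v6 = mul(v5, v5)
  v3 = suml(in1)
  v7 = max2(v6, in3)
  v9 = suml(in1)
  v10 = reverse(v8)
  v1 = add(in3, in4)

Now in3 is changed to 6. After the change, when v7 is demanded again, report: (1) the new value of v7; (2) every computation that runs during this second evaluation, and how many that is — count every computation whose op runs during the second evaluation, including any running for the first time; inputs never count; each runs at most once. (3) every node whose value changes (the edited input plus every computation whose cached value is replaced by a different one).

v7 now evaluates to 144.
Run set: v4, v5, v6, v7 (4 run).
Changed values: in3, v4, v5, v6, v7.

Initial pass — values computed on the first demand:
  v4 = absv(7) = 7
  v5 = add(7, 7) = 14
  v6 = mul(14, 14) = 196
  v7 = max2(196, 7) = 196

Second demand — change propagation:
  v4: re-runs because in3 7->6; new result 6.
  v5: re-runs because v4 7->6; in3 7->6; new result 12.
  v6: re-runs because v5 14->12; v5 14->12; new result 144.
  v7: re-runs because v6 196->144; in3 7->6; new result 144.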